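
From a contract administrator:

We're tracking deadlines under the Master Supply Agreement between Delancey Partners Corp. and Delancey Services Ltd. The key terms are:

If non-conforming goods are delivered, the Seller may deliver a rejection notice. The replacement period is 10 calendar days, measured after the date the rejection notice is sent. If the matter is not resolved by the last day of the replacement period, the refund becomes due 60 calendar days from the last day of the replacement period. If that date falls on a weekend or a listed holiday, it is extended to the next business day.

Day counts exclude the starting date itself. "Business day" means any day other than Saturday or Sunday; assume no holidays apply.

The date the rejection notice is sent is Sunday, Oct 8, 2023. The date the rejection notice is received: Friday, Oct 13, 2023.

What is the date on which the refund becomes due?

Adding 10 calendar days to Oct 8, 2023 gives Oct 18, 2023, which is the last day of the replacement period.
The date on which the refund becomes due: Oct 18, 2023 + 60 days = Dec 17, 2023. That falls on a Sunday, so it rolls to the next business day, Monday, Dec 18, 2023.

Dec 18, 2023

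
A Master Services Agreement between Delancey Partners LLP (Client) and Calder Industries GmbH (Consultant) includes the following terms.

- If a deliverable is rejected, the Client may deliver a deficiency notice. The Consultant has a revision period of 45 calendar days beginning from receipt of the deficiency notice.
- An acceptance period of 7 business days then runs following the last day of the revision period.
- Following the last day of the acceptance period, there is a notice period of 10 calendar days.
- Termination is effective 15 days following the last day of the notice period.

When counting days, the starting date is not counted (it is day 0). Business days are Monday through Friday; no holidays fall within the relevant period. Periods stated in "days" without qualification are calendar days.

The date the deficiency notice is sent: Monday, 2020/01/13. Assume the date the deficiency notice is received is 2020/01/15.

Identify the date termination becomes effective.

Adding 45 calendar days to 2020/01/15 gives 2020/02/29, which is the last day of the revision period.
The last day of the acceptance period: 7 business days after Saturday, 2020/02/29, skipping weekends — Mar 2, Mar 3, Mar 4, Mar 5, Mar 6, Mar 9, Mar 10 — lands on Tuesday, 2020/03/10.
Adding 10 calendar days to 2020/03/10 gives 2020/03/20, which is the last day of the notice period.
The date termination becomes effective: 15 calendar days after 2020/03/20 is 2020/04/04.

2020/04/04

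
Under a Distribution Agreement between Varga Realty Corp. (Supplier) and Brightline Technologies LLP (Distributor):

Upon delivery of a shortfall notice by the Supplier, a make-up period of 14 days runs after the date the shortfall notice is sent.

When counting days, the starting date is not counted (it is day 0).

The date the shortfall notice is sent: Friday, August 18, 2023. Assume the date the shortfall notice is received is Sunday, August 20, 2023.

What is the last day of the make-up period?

The last day of the make-up period: August 18, 2023 + 14 days = September 1, 2023.

September 1, 2023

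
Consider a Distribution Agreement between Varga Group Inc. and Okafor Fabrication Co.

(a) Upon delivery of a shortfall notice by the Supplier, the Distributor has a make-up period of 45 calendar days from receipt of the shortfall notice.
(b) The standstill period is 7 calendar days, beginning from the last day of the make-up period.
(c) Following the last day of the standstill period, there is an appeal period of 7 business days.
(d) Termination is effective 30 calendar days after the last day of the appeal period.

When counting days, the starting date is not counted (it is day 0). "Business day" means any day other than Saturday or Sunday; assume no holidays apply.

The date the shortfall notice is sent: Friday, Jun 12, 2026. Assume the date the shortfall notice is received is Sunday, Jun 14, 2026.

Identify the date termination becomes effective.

Sep 13, 2026

The last day of the make-up period: 45 calendar days after Jun 14, 2026 is Jul 29, 2026.
The last day of the standstill period: Jul 29, 2026 + 7 days = Aug 5, 2026.
The last day of the appeal period: counting 7 business days from Wednesday, Aug 5, 2026 (Aug 6, Aug 7, Aug 10, Aug 11, Aug 12, Aug 13, Aug 14, skipping weekends) reaches Friday, Aug 14, 2026.
Adding 30 calendar days to Aug 14, 2026 gives Sep 13, 2026, which is the date termination becomes effective.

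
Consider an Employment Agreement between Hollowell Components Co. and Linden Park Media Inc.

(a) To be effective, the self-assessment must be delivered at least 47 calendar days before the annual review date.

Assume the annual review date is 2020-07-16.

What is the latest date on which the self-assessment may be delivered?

2020-07-16 minus 47 days is 2020-05-30.

2020-05-30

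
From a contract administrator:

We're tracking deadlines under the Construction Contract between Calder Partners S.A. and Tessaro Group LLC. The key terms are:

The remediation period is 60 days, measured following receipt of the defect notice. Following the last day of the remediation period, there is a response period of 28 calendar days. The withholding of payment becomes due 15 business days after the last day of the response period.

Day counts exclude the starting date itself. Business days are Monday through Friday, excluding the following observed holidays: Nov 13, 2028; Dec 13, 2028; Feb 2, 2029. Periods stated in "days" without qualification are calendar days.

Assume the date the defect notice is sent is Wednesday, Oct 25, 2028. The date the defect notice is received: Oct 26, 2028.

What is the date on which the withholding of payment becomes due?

The last day of the remediation period: 60 calendar days after Oct 26, 2028 is Dec 25, 2028.
The last day of the response period: Dec 25, 2028 + 28 days = Jan 22, 2029.
From Monday, Jan 22, 2029, 15 business days (Jan 23, Jan 24, Jan 25, Jan 26, …, Feb 9, Feb 12, Feb 13, skipping weekends and the listed holiday on Feb 2) brings us to Tuesday, Feb 13, 2029, which is the date on which the withholding of payment becomes due.

Feb 13, 2029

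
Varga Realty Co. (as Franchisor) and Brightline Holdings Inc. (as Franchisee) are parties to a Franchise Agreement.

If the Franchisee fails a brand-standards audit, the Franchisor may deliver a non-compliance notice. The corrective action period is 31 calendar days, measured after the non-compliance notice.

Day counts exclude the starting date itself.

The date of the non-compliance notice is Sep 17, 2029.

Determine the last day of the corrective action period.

Oct 18, 2029

The last day of the corrective action period: 31 calendar days after Sep 17, 2029 is Oct 18, 2029.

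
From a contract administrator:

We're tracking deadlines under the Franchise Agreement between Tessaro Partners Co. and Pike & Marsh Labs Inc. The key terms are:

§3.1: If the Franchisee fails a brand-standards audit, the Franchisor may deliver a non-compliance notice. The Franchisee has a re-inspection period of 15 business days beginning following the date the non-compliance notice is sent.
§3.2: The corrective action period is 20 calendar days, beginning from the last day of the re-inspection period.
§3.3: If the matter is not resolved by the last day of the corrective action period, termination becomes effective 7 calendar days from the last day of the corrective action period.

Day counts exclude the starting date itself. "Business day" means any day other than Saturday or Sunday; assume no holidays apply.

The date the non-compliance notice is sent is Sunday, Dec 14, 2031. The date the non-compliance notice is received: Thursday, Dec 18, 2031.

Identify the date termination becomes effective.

The last day of the re-inspection period: 15 business days after Sunday, Dec 14, 2031, skipping weekends — Dec 15, Dec 16, Dec 17, Dec 18, …, Dec 31, Jan 1, Jan 2 — lands on Friday, Jan 2, 2032.
Adding 20 calendar days to Jan 2, 2032 gives Jan 22, 2032, which is the last day of the corrective action period.
Adding 7 calendar days to Jan 22, 2032 gives Jan 29, 2032, which is the date termination becomes effective.

Jan 29, 2032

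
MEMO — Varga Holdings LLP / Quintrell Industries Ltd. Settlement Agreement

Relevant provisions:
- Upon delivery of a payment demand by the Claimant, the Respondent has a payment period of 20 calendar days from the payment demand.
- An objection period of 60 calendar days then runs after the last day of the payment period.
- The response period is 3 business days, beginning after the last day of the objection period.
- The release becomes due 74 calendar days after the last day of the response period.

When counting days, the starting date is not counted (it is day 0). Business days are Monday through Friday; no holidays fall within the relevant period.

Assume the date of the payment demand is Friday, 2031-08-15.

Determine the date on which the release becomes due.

The last day of the payment period: 20 calendar days after 2031-08-15 is 2031-09-04.
The last day of the objection period: 60 calendar days after 2031-09-04 is 2031-11-03.
The last day of the response period: counting 3 business days from Monday, 2031-11-03 (Nov 4, Nov 5, Nov 6, skipping weekends) reaches Thursday, 2031-11-06.
Adding 74 calendar days to 2031-11-06 gives 2032-01-19, which is the date on which the release becomes due.

2032-01-19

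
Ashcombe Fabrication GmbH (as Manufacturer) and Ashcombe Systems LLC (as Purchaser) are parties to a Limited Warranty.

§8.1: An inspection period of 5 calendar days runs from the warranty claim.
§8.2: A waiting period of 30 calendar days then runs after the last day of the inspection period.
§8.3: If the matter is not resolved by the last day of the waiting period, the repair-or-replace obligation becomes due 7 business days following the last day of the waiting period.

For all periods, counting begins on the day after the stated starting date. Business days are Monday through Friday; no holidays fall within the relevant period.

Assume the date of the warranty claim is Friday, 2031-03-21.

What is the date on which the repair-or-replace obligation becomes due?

2031-05-06

The last day of the inspection period: 5 calendar days after 2031-03-21 is 2031-03-26.
Adding 30 calendar days to 2031-03-26 gives 2031-04-25, which is the last day of the waiting period.
The date on which the repair-or-replace obligation becomes due: 7 business days after Friday, 2031-04-25, skipping weekends — Apr 28, Apr 29, Apr 30, May 1, May 2, May 5, May 6 — lands on Tuesday, 2031-05-06.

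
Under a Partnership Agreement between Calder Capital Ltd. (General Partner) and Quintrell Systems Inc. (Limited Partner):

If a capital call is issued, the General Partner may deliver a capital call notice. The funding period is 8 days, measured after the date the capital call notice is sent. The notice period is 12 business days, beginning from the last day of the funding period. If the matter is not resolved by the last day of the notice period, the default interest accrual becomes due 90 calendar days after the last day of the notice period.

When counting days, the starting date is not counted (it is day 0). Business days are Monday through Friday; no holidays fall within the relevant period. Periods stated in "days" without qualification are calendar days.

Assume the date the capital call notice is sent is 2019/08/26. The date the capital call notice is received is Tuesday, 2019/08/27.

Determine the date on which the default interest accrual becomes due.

The last day of the funding period: 8 calendar days after 2019/08/26 is 2019/09/03.
The last day of the notice period: 12 business days after Tuesday, 2019/09/03, skipping weekends — Sep 4, Sep 5, Sep 6, Sep 9, …, Sep 17, Sep 18, Sep 19 — lands on Thursday, 2019/09/19.
Adding 90 calendar days to 2019/09/19 gives 2019/12/18, which is the date on which the default interest accrual becomes due.

2019/12/18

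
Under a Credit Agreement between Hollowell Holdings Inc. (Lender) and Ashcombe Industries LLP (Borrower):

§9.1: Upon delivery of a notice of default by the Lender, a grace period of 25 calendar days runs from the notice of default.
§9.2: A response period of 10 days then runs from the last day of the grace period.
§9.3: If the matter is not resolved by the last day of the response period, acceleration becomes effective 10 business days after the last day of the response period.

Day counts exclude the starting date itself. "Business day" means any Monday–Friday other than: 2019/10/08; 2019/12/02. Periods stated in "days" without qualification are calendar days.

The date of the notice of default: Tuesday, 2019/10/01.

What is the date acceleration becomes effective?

2019/11/19

The last day of the grace period: 25 calendar days after 2019/10/01 is 2019/10/26.
The last day of the response period: 2019/10/26 + 10 days = 2019/11/05.
From Tuesday, 2019/11/05, 10 business days (Nov 6, Nov 7, Nov 8, Nov 11, Nov 12, Nov 13, Nov 14, Nov 15, Nov 18, Nov 19, skipping weekends) brings us to Tuesday, 2019/11/19, which is the date acceleration becomes effective.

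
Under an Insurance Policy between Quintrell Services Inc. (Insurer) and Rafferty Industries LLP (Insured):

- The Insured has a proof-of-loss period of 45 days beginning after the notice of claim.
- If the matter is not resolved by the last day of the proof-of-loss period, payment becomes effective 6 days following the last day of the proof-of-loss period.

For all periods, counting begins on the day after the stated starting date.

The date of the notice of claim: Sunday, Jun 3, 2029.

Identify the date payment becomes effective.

Jul 24, 2029

Adding 45 calendar days to Jun 3, 2029 gives Jul 18, 2029, which is the last day of the proof-of-loss period.
Adding 6 calendar days to Jul 18, 2029 gives Jul 24, 2029, which is the date payment becomes effective.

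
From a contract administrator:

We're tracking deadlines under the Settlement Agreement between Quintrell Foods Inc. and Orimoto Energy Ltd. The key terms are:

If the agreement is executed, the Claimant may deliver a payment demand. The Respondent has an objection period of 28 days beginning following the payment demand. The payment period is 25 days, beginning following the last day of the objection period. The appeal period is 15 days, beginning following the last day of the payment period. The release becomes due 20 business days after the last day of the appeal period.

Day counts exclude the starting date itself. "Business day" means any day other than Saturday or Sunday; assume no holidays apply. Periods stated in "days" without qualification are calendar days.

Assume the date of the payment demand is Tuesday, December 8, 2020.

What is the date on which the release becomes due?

The last day of the objection period: 28 calendar days after December 8, 2020 is January 5, 2021.
Adding 25 calendar days to January 5, 2021 gives January 30, 2021, which is the last day of the payment period.
Adding 15 calendar days to January 30, 2021 gives February 14, 2021, which is the last day of the appeal period.
The date on which the release becomes due: counting 20 business days from Sunday, February 14, 2021 (Feb 15, Feb 16, Feb 17, Feb 18, …, Mar 10, Mar 11, Mar 12, skipping weekends) reaches Friday, March 12, 2021.

March 12, 2021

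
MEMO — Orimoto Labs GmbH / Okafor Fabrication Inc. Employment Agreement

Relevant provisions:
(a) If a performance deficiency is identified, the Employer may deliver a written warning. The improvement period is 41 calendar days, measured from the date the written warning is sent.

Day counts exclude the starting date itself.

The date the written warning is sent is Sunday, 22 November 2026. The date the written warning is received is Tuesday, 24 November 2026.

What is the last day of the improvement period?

2 January 2027

The last day of the improvement period: 41 calendar days after 22 November 2026 is 2 January 2027.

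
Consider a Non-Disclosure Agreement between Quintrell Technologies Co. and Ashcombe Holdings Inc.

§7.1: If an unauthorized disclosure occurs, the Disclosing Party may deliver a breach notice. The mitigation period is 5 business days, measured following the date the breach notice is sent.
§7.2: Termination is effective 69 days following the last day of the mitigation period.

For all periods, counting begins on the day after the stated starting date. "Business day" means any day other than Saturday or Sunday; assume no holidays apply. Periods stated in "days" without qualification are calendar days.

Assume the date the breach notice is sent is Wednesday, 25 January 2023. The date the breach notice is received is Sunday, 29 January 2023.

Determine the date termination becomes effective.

11 April 2023

The last day of the mitigation period: 5 business days after Wednesday, 25 January 2023, skipping weekends — Jan 26, Jan 27, Jan 30, Jan 31, Feb 1 — lands on Wednesday, 1 February 2023.
The date termination becomes effective: 1 February 2023 + 69 days = 11 April 2023.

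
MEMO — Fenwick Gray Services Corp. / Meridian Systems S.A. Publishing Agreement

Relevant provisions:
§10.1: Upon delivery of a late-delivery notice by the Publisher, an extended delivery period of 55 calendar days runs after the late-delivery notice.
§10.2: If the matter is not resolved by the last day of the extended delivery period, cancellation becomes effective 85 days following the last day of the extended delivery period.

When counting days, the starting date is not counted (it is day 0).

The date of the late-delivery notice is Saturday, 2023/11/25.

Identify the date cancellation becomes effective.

Adding 55 calendar days to 2023/11/25 gives 2024/01/19, which is the last day of the extended delivery period.
The date cancellation becomes effective: 2024/01/19 + 85 days = 2024/04/13.

2024/04/13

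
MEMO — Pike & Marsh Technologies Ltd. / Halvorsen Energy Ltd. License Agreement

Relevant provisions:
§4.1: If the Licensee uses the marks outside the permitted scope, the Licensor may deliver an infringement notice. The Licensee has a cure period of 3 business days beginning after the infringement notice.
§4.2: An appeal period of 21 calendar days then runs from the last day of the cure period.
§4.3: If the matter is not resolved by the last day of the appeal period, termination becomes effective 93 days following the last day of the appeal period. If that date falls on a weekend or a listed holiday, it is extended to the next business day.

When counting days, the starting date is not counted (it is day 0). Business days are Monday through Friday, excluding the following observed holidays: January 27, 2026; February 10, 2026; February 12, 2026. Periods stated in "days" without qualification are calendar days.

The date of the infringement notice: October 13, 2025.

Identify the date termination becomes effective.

From Monday, October 13, 2025, 3 business days (Oct 14, Oct 15, Oct 16, skipping weekends) brings us to Thursday, October 16, 2025, which is the last day of the cure period.
Adding 21 calendar days to October 16, 2025 gives November 6, 2025, which is the last day of the appeal period.
The date termination becomes effective: 93 calendar days after November 6, 2025 is February 7, 2026. That falls on a Saturday, so it rolls to the next business day, Monday, February 9, 2026.

February 9, 2026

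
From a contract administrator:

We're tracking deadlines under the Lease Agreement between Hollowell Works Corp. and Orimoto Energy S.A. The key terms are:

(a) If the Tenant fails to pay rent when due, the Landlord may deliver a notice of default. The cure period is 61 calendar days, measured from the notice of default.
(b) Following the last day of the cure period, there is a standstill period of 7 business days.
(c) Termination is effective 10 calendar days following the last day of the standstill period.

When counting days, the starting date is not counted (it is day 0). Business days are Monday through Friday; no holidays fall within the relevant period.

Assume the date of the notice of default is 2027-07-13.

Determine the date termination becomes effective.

The last day of the cure period: 2027-07-13 + 61 days = 2027-09-12.
The last day of the standstill period: 7 business days after Sunday, 2027-09-12, skipping weekends — Sep 13, Sep 14, Sep 15, Sep 16, Sep 17, Sep 20, Sep 21 — lands on Tuesday, 2027-09-21.
The date termination becomes effective: 10 calendar days after 2027-09-21 is 2027-10-01.

2027-10-01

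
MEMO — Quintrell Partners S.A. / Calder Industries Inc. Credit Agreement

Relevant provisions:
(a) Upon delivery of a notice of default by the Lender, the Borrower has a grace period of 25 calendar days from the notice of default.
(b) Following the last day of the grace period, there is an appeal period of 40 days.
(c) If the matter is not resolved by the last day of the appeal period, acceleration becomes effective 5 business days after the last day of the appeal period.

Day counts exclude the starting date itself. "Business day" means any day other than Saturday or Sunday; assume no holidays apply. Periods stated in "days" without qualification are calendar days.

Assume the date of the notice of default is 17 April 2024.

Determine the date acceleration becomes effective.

28 June 2024

Adding 25 calendar days to 17 April 2024 gives 12 May 2024, which is the last day of the grace period.
The last day of the appeal period: 12 May 2024 + 40 days = 21 June 2024.
From Friday, 21 June 2024, 5 business days (Jun 24, Jun 25, Jun 26, Jun 27, Jun 28, skipping weekends) brings us to Friday, 28 June 2024, which is the date acceleration becomes effective.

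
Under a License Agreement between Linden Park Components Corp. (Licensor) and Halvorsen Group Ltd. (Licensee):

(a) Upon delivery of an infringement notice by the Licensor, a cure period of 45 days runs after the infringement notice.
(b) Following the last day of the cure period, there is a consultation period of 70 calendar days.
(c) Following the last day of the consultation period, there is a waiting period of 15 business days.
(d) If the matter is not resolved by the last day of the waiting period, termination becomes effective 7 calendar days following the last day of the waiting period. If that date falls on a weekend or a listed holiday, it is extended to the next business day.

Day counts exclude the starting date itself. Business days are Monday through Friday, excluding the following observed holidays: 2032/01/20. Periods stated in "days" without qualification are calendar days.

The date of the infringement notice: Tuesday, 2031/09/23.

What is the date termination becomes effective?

The last day of the cure period: 2031/09/23 + 45 days = 2031/11/07.
The last day of the consultation period: 2031/11/07 + 70 days = 2032/01/16.
From Friday, 2032/01/16, 15 business days (Jan 19, Jan 21, Jan 22, Jan 23, …, Feb 5, Feb 6, Feb 9, skipping weekends and the listed holiday on Jan 20) brings us to Monday, 2032/02/09, which is the last day of the waiting period.
Adding 7 calendar days to 2032/02/09 gives 2032/02/16, which is the date termination becomes effective. 2032/02/16 is a Monday and is not a listed holiday, so no roll-forward applies.

2032/02/16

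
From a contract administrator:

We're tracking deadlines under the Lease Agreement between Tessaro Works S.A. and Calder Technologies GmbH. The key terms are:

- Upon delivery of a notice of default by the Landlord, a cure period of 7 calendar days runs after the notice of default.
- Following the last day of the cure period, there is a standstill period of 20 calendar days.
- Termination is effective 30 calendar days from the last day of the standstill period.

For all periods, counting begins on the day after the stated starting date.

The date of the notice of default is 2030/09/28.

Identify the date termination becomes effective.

The last day of the cure period: 2030/09/28 + 7 days = 2030/10/05.
Adding 20 calendar days to 2030/10/05 gives 2030/10/25, which is the last day of the standstill period.
The date termination becomes effective: 30 calendar days after 2030/10/25 is 2030/11/24.

2030/11/24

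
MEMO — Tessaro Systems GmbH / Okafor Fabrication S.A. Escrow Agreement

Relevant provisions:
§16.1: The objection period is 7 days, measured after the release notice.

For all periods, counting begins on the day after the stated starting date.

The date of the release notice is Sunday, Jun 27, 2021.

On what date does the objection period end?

Adding 7 calendar days to Jun 27, 2021 gives Jul 4, 2021, which is the last day of the objection period.

Jul 4, 2021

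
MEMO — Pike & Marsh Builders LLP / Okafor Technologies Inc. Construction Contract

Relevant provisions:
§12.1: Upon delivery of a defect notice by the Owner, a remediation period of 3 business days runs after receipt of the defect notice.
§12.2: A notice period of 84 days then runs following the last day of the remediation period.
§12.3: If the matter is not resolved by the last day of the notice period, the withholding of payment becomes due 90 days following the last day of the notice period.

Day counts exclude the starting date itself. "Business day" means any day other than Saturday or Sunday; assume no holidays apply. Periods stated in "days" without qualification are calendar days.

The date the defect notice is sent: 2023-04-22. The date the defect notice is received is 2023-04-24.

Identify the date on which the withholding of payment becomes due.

2023-10-18

The last day of the remediation period: 3 business days after Monday, 2023-04-24, skipping weekends — Apr 25, Apr 26, Apr 27 — lands on Thursday, 2023-04-27.
The last day of the notice period: 2023-04-27 + 84 days = 2023-07-20.
The date on which the withholding of payment becomes due: 90 calendar days after 2023-07-20 is 2023-10-18.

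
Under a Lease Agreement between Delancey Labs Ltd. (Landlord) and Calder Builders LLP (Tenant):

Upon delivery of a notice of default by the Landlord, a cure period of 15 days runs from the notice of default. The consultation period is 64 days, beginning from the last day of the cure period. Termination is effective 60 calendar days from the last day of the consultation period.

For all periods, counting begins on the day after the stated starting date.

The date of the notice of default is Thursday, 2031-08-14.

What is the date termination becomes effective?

The last day of the cure period: 2031-08-14 + 15 days = 2031-08-29.
Adding 64 calendar days to 2031-08-29 gives 2031-11-01, which is the last day of the consultation period.
The date termination becomes effective: 2031-11-01 + 60 days = 2031-12-31.

2031-12-31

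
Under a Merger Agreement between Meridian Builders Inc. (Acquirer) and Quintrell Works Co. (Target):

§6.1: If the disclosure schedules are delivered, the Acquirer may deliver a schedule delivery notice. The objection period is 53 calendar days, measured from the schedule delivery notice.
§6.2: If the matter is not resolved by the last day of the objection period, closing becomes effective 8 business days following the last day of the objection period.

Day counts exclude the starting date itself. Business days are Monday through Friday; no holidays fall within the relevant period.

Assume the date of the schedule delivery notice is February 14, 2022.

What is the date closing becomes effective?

Adding 53 calendar days to February 14, 2022 gives April 8, 2022, which is the last day of the objection period.
The date closing becomes effective: counting 8 business days from Friday, April 8, 2022 (Apr 11, Apr 12, Apr 13, Apr 14, Apr 15, Apr 18, Apr 19, Apr 20, skipping weekends) reaches Wednesday, April 20, 2022.

April 20, 2022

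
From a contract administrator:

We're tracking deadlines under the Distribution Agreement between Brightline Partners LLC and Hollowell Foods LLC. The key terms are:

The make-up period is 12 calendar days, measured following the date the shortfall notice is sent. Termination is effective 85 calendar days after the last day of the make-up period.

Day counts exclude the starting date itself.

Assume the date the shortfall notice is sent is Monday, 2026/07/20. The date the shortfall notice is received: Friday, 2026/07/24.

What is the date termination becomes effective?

The last day of the make-up period: 12 calendar days after 2026/07/20 is 2026/08/01.
Adding 85 calendar days to 2026/08/01 gives 2026/10/25, which is the date termination becomes effective.

2026/10/25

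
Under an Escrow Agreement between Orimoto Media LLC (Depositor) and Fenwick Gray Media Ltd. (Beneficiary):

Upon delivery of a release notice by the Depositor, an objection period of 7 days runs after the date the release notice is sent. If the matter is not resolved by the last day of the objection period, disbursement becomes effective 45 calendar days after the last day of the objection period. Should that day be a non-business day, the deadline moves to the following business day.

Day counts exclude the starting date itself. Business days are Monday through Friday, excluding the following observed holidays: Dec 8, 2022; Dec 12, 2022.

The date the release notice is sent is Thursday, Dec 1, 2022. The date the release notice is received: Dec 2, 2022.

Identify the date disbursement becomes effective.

The last day of the objection period: 7 calendar days after Dec 1, 2022 is Dec 8, 2022.
Adding 45 calendar days to Dec 8, 2022 gives Jan 22, 2023, which is the date disbursement becomes effective. That falls on a Sunday, so it rolls to the next business day, Monday, Jan 23, 2023.

Jan 23, 2023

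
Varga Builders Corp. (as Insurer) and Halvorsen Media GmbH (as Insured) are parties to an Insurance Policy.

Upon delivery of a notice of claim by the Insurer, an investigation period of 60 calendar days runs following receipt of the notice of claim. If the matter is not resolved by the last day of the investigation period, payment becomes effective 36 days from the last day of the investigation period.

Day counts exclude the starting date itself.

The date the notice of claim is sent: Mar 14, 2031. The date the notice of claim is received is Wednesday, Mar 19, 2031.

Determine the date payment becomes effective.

Adding 60 calendar days to Mar 19, 2031 gives May 18, 2031, which is the last day of the investigation period.
The date payment becomes effective: May 18, 2031 + 36 days = Jun 23, 2031.

Jun 23, 2031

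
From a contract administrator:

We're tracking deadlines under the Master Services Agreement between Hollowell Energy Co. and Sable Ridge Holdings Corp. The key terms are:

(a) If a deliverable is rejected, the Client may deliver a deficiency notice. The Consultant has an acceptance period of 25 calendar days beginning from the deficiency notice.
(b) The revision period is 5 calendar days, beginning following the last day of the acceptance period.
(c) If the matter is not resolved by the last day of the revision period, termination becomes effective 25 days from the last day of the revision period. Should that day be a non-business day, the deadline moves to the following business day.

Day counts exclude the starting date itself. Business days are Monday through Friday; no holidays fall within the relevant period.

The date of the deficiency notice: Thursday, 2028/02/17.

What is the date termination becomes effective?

2028/04/12

The last day of the acceptance period: 2028/02/17 + 25 days = 2028/03/13.
The last day of the revision period: 5 calendar days after 2028/03/13 is 2028/03/18.
The date termination becomes effective: 25 calendar days after 2028/03/18 is 2028/04/12. 2028/04/12 is a Wednesday, so no roll-forward applies.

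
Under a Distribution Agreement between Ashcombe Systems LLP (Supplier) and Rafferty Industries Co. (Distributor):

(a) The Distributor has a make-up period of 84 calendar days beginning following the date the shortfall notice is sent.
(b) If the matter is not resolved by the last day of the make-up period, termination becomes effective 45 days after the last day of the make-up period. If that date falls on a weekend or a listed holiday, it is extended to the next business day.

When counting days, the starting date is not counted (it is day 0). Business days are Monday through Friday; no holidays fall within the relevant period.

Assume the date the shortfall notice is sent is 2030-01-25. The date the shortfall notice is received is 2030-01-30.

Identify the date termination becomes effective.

2030-06-03

The last day of the make-up period: 2030-01-25 + 84 days = 2030-04-19.
The date termination becomes effective: 2030-04-19 + 45 days = 2030-06-03. 2030-06-03 is a Monday, so no roll-forward applies.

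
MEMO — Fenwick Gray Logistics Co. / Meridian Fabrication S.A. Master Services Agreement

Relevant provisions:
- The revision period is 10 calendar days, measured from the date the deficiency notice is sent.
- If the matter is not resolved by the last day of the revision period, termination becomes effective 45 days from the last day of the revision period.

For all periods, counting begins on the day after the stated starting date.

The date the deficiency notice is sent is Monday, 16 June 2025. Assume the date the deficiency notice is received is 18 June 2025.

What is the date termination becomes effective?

10 August 2025

The last day of the revision period: 16 June 2025 + 10 days = 26 June 2025.
Adding 45 calendar days to 26 June 2025 gives 10 August 2025, which is the date termination becomes effective.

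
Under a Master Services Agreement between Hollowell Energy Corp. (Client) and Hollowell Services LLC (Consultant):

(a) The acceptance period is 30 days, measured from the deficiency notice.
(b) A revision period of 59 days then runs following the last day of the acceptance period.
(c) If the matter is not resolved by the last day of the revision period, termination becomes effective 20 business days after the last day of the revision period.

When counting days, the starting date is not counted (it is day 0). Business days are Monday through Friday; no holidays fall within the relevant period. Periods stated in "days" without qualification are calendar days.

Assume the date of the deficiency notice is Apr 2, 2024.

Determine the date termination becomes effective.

Adding 30 calendar days to Apr 2, 2024 gives May 2, 2024, which is the last day of the acceptance period.
Adding 59 calendar days to May 2, 2024 gives Jun 30, 2024, which is the last day of the revision period.
The date termination becomes effective: 20 business days after Sunday, Jun 30, 2024, skipping weekends — Jul 1, Jul 2, Jul 3, Jul 4, …, Jul 24, Jul 25, Jul 26 — lands on Friday, Jul 26, 2024.

Jul 26, 2024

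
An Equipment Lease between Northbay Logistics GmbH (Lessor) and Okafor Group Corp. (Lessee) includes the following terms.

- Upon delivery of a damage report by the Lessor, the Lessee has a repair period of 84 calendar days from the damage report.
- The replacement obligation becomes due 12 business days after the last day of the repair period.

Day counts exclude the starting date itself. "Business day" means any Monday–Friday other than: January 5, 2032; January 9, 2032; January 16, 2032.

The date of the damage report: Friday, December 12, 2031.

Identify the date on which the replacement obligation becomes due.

The last day of the repair period: December 12, 2031 + 84 days = March 5, 2032.
From Friday, March 5, 2032, 12 business days (Mar 8, Mar 9, Mar 10, Mar 11, …, Mar 19, Mar 22, Mar 23, skipping weekends) brings us to Tuesday, March 23, 2032, which is the date on which the replacement obligation becomes due.

March 23, 2032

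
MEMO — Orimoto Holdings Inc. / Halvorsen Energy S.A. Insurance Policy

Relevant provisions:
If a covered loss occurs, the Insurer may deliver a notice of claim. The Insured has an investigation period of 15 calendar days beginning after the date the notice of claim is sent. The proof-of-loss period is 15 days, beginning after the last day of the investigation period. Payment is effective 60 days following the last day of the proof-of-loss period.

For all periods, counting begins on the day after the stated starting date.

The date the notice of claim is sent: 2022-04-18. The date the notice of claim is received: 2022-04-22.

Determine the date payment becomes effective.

2022-07-17

Adding 15 calendar days to 2022-04-18 gives 2022-05-03, which is the last day of the investigation period.
The last day of the proof-of-loss period: 15 calendar days after 2022-05-03 is 2022-05-18.
The date payment becomes effective: 2022-05-18 + 60 days = 2022-07-17.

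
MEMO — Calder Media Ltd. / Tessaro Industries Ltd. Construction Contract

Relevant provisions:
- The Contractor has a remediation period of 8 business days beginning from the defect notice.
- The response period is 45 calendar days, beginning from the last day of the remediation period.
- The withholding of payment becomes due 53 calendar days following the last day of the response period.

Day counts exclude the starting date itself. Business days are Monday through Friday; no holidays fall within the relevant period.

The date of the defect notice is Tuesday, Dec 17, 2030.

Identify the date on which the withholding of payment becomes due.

The last day of the remediation period: 8 business days after Tuesday, Dec 17, 2030, skipping weekends — Dec 18, Dec 19, Dec 20, Dec 23, Dec 24, Dec 25, Dec 26, Dec 27 — lands on Friday, Dec 27, 2030.
The last day of the response period: 45 calendar days after Dec 27, 2030 is Feb 10, 2031.
The date on which the withholding of payment becomes due: 53 calendar days after Feb 10, 2031 is Apr 4, 2031.

Apr 4, 2031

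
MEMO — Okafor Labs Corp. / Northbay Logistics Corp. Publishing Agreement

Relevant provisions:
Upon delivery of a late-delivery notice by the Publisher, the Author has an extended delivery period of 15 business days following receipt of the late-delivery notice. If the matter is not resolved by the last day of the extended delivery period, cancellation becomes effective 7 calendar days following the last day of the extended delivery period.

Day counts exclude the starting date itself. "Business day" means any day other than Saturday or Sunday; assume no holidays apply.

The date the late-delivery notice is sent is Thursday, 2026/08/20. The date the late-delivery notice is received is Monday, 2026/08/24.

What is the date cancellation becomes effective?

2026/09/21

From Monday, 2026/08/24, 15 business days (Aug 25, Aug 26, Aug 27, Aug 28, …, Sep 10, Sep 11, Sep 14, skipping weekends) brings us to Monday, 2026/09/14, which is the last day of the extended delivery period.
The date cancellation becomes effective: 7 calendar days after 2026/09/14 is 2026/09/21.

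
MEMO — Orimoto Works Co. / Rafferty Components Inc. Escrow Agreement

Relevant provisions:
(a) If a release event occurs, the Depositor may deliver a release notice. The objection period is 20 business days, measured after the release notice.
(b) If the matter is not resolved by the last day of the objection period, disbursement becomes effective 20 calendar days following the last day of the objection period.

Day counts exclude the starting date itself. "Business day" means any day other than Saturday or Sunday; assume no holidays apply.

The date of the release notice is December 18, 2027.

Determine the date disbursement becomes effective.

February 3, 2028

The last day of the objection period: counting 20 business days from Saturday, December 18, 2027 (Dec 20, Dec 21, Dec 22, Dec 23, …, Jan 12, Jan 13, Jan 14, skipping weekends) reaches Friday, January 14, 2028.
The date disbursement becomes effective: 20 calendar days after January 14, 2028 is February 3, 2028.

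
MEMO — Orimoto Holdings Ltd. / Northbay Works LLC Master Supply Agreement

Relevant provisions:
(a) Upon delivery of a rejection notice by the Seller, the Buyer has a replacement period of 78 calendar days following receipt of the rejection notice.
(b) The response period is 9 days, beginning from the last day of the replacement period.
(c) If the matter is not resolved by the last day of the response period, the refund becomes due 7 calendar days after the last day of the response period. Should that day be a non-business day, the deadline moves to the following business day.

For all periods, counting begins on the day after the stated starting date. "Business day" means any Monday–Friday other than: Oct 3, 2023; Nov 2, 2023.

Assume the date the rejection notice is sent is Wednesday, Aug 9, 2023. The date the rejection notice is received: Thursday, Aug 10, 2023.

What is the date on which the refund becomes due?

Nov 13, 2023

The last day of the replacement period: 78 calendar days after Aug 10, 2023 is Oct 27, 2023.
The last day of the response period: 9 calendar days after Oct 27, 2023 is Nov 5, 2023.
The date on which the refund becomes due: 7 calendar days after Nov 5, 2023 is Nov 12, 2023. That falls on a Sunday, so it rolls to the next business day, Monday, Nov 13, 2023.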